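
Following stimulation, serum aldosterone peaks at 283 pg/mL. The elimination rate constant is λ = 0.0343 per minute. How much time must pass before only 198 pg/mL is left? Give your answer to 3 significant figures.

10.4 minutes

t½ = ln 2 / λ = 0.69315 / 0.0343 ≈ 20.208 minutes.
Fraction remaining = 198/283 ≈ 0.69965.
n = log₂(283/198) = ln(1.4293)/ln 2 ≈ 0.5153 half-lives.
t = n × t½ = 0.5153 × 20.208 ≈ 10.413 minutes.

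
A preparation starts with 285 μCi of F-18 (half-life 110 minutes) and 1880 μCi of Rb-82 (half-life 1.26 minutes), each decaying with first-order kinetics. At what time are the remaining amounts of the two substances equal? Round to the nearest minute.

Set 285·(1/2)^(t/110) = 1880·(1/2)^(t/1.26).
Taking log₂: log₂(285/1880) = t·(1/110 − 1/1.26).
log₂(0.1516) = -2.7217; 1/110 − 1/1.26 = -0.78456.
t = -2.7217 / -0.78456 ≈ 3.4691 minutes.

3 minutes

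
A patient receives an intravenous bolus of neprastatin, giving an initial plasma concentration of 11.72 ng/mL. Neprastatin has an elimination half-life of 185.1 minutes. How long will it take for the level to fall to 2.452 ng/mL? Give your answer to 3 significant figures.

Fraction remaining = 2.452/11.72 ≈ 0.20922.
n = log₂(11.72/2.452) = ln(4.7798)/ln 2 ≈ 2.2569 half-lives.
t = n × t½ = 2.2569 × 185.1 ≈ 417.76 minutes.

418 minutes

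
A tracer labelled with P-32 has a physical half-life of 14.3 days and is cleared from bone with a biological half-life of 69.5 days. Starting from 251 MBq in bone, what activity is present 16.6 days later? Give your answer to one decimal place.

95.1 MBq

1/t_eff = 1/t_phys + 1/t_biol = 1/14.3 + 1/69.5 = 0.084319 per day.
t_eff = 14.3 × 69.5 / (14.3 + 69.5) ≈ 11.86 days.
Remaining = 251 × (1/2)^(16.6/11.86) = 251 × (1/2)^1.3997 ≈ 95.132 MBq.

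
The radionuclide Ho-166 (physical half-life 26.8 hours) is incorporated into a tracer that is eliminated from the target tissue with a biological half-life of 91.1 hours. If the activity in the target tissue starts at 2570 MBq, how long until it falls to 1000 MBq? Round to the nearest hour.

28 hours

1/t_eff = 1/t_phys + 1/t_biol = 1/26.8 + 1/91.1 = 0.04829 per hour.
t_eff = 26.8 × 91.1 / (26.8 + 91.1) ≈ 20.708 hours.
n = log₂(2570/1000) ≈ 1.3618; t = 1.3618 × 20.708 ≈ 28.2 hours.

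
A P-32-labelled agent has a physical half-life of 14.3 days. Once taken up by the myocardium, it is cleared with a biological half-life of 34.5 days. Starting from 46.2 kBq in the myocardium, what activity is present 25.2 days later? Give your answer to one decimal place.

1/t_eff = 1/t_phys + 1/t_biol = 1/14.3 + 1/34.5 = 0.098916 per day.
t_eff = 14.3 × 34.5 / (14.3 + 34.5) ≈ 10.11 days.
Remaining = 46.2 × (1/2)^(25.2/10.11) = 46.2 × (1/2)^2.4927 ≈ 8.2087 kBq.

8.2 kBq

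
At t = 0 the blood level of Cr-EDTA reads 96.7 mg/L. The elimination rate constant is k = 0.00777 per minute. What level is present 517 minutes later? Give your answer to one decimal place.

1.7 mg/L

t½ = ln 2 / k = 0.69315 / 0.00777 ≈ 89.208 minutes.
Number of half-lives: n = 517/89.208 ≈ 5.7954.
Remaining = 96.7 × (1/2)^5.7954 = 96.7 × 0.018005 ≈ 1.7411 mg/L.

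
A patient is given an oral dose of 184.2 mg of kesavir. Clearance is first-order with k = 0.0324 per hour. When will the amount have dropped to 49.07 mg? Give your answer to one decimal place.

t½ = ln 2 / k = 0.69315 / 0.0324 ≈ 21.393 hours.
Fraction remaining = 49.07/184.2 ≈ 0.2664.
n = log₂(184.2/49.07) = ln(3.7538)/ln 2 ≈ 1.9084 half-lives.
t = n × t½ = 1.9084 × 21.393 ≈ 40.826 hours.

40.8 hours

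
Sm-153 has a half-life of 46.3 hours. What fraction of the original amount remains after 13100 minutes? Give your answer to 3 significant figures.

0.0381

13100 minutes = 218.333 hours.
n = 218.333/46.3 ≈ 4.7156 half-lives.
Fraction remaining = (1/2)^4.7156 ≈ 0.038059.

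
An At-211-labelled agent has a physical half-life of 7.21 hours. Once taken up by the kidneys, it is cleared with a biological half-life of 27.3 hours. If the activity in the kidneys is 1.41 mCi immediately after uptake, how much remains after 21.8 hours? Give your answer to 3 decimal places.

1/t_eff = 1/t_phys + 1/t_biol = 1/7.21 + 1/27.3 = 0.17533 per hour.
t_eff = 7.21 × 27.3 / (7.21 + 27.3) ≈ 5.7037 hours.
Remaining = 1.41 × (1/2)^(21.8/5.7037) = 1.41 × (1/2)^3.8221 ≈ 0.099689 mCi.

0.100 mCi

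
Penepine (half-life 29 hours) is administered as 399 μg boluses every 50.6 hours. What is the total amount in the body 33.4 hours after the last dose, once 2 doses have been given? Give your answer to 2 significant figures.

The 2 doses were given 84, 33.4 hours ago.
Total = 399·(1/2)^(84/29) + 399·(1/2)^(33.4/29)
      = 53.583 + 179.58 ≈ 233.17 μg.

230 μg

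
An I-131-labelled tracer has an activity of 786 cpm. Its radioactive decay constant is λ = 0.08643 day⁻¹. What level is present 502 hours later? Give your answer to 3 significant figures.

129 cpm

t½ = ln 2 / λ = 0.69315 / 0.08643 ≈ 8.0198 days.
Convert the elapsed time: 502 hours = 20.9167 days.
Number of half-lives: n = 20.9167/8.0198 ≈ 2.6081.
Remaining = 786 × (1/2)^2.6081 = 786 × 0.16401 ≈ 128.91 cpm.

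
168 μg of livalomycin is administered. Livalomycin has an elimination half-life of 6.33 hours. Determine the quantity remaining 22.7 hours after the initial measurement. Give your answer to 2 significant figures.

Number of half-lives: n = 22.7/6.33 ≈ 3.5861.
Remaining = 168 × (1/2)^3.5861 = 168 × 0.083268 ≈ 13.989 μg.

14 μg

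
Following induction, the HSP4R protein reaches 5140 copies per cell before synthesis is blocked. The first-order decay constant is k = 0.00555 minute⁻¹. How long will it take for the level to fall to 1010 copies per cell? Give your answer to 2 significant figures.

t½ = ln 2 / k = 0.69315 / 0.00555 ≈ 124.89 minutes.
Fraction remaining = 1010/5140 ≈ 0.1965.
n = log₂(5140/1010) = ln(5.0891)/ln 2 ≈ 2.3474 half-lives.
t = n × t½ = 2.3474 × 124.89 ≈ 293.17 minutes.

290 minutes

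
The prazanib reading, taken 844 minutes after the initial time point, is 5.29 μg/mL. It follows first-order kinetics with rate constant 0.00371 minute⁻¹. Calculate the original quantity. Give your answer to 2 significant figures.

120 μg/mL

t½ = ln 2 / k = 0.69315 / 0.00371 ≈ 186.83 minutes.
Number of half-lives elapsed: n = 844/186.83 ≈ 4.5174.
A₀ = A × 2^n = 5.29 × 2^4.5174 = 5.29 × 22.902 ≈ 121.15 μg/mL.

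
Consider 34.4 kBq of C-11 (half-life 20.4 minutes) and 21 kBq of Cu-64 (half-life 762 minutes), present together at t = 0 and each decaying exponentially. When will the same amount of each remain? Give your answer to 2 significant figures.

Set 34.4·(1/2)^(t/20.4) = 21·(1/2)^(t/762).
Taking log₂: log₂(34.4/21) = t·(1/20.4 − 1/762).
log₂(1.6381) = 0.71202; 1/20.4 − 1/762 = 0.047707.
t = 0.71202 / 0.047707 ≈ 14.925 minutes.

15 minutes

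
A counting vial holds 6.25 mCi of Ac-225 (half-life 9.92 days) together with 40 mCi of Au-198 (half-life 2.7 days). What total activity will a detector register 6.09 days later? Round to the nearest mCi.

12 mCi

Ac-225: 6.25 × (1/2)^(6.09/9.92) = 6.25 × (1/2)^0.61391 ≈ 4.0839 mCi.
Au-198: 40 × (1/2)^(6.09/2.7) = 40 × (1/2)^2.2556 ≈ 8.3766 mCi.
Total = 4.0839 + 8.3766 ≈ 12.461 mCi.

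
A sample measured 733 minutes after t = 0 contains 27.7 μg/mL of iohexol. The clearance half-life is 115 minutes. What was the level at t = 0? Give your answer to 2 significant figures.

Number of half-lives elapsed: n = 733/115 ≈ 6.3739.
A₀ = A × 2^n = 27.7 × 2^6.3739 = 27.7 × 82.935 ≈ 2297.3 μg/mL.

2300 μg/mL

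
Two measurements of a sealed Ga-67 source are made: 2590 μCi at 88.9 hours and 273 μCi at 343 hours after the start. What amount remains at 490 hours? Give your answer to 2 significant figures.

Over Δt = 343 − 88.9 = 254.1 hours, the level fell by a factor of 2590/273 ≈ 9.4872.
n = log₂(9.4872) ≈ 3.246 half-lives, so t½ = 254.1/3.246 ≈ 78.281 hours.
From t = 343 to t = 490: 273 × (1/2)^((490−343)/78.281) ≈ 74.281 μCi.

74 μCi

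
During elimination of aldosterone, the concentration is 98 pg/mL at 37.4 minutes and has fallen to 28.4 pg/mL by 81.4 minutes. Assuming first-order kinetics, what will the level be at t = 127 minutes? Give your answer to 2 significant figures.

7.9 pg/mL

Over Δt = 81.4 − 37.4 = 44 minutes, the level fell by a factor of 98/28.4 ≈ 3.4507.
n = log₂(3.4507) ≈ 1.7869 half-lives, so t½ = 44/1.7869 ≈ 24.624 minutes.
From t = 81.4 to t = 127: 28.4 × (1/2)^((127−81.4)/24.624) ≈ 7.8677 pg/mL.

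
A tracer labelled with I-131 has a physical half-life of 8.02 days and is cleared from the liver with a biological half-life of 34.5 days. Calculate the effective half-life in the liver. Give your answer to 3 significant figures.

6.51 days

1/t_eff = 1/t_phys + 1/t_biol = 1/8.02 + 1/34.5 = 0.15367 per day.
t_eff = 8.02 × 34.5 / (8.02 + 34.5) ≈ 6.5073 days.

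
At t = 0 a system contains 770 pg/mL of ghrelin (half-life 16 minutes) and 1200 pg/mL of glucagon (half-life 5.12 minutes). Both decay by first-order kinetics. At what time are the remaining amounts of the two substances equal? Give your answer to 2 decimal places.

Set 770·(1/2)^(t/16) = 1200·(1/2)^(t/5.12).
Taking log₂: log₂(770/1200) = t·(1/16 − 1/5.12).
log₂(0.64167) = -0.6401; 1/16 − 1/5.12 = -0.13281.
t = -0.6401 / -0.13281 ≈ 4.8196 minutes.

4.82 minutes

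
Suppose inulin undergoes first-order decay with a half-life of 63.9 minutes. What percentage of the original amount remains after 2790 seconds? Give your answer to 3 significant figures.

60.4%

2790 seconds = 46.5 minutes.
n = 46.5/63.9 ≈ 0.7277 half-lives.
Fraction remaining = (1/2)^0.7277 ≈ 0.60387, i.e. 60.387%.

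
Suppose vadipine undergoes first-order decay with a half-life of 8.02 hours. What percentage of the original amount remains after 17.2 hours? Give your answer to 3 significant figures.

n = 17.2/8.02 ≈ 2.1446 half-lives.
Fraction remaining = (1/2)^2.1446 ≈ 0.22615, i.e. 22.615%.

22.6%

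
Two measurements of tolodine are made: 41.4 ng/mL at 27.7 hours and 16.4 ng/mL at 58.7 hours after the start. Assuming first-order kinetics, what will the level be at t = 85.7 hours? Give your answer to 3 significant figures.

7.32 ng/mL

Over Δt = 58.7 − 27.7 = 31 hours, the level fell by a factor of 41.4/16.4 ≈ 2.5244.
n = log₂(2.5244) ≈ 1.3359 half-lives, so t½ = 31/1.3359 ≈ 23.205 hours.
From t = 58.7 to t = 85.7: 16.4 × (1/2)^((85.7−58.7)/23.205) ≈ 7.3211 ng/mL.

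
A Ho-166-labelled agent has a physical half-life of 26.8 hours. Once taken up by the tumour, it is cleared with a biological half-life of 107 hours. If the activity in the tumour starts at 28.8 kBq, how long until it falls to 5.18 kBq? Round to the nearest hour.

53 hours

1/t_eff = 1/t_phys + 1/t_biol = 1/26.8 + 1/107 = 0.046659 per hour.
t_eff = 26.8 × 107 / (26.8 + 107) ≈ 21.432 hours.
n = log₂(28.8/5.18) ≈ 2.475; t = 2.475 × 21.432 ≈ 53.045 hours.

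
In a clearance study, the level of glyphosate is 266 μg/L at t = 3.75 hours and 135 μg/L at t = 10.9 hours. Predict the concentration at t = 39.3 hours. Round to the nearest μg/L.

Over Δt = 10.9 − 3.75 = 7.15 hours, the level fell by a factor of 266/135 ≈ 1.9704.
n = log₂(1.9704) ≈ 0.97847 half-lives, so t½ = 7.15/0.97847 ≈ 7.3074 hours.
From t = 10.9 to t = 39.3: 135 × (1/2)^((39.3−10.9)/7.3074) ≈ 9.1281 μg/L.

9 μg/L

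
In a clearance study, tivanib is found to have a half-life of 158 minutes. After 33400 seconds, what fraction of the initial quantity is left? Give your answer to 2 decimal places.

0.09

33400 seconds = 556.667 minutes.
n = 556.667/158 ≈ 3.5232 half-lives.
Fraction remaining = (1/2)^3.5232 ≈ 0.086978.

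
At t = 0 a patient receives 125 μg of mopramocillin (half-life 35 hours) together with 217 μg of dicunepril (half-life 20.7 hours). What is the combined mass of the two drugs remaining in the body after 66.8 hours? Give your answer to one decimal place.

mopramocillin: 125 × (1/2)^(66.8/35) = 125 × (1/2)^1.9086 ≈ 33.295 μg.
dicunepril: 217 × (1/2)^(66.8/20.7) = 217 × (1/2)^3.2271 ≈ 23.175 μg.
Total = 33.295 + 23.175 ≈ 56.47 μg.

56.5 μg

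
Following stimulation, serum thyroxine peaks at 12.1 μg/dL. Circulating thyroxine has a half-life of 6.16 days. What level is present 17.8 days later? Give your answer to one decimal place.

1.6 μg/dL

Number of half-lives: n = 17.8/6.16 ≈ 2.8896.
Remaining = 12.1 × (1/2)^2.8896 = 12.1 × 0.13494 ≈ 1.6328 μg/dL.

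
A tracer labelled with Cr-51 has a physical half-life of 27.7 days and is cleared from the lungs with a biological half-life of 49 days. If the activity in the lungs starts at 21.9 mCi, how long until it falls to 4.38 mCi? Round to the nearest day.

1/t_eff = 1/t_phys + 1/t_biol = 1/27.7 + 1/49 = 0.056509 per day.
t_eff = 27.7 × 49 / (27.7 + 49) ≈ 17.696 days.
n = log₂(21.9/4.38) ≈ 2.3219; t = 2.3219 × 17.696 ≈ 41.089 days.

41 days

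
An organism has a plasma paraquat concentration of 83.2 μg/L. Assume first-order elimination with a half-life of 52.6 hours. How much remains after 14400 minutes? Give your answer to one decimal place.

Convert the elapsed time: 14400 minutes = 240 hours.
Number of half-lives: n = 240/52.6 ≈ 4.5627.
Remaining = 83.2 × (1/2)^4.5627 = 83.2 × 0.042314 ≈ 3.5205 μg/L.

3.5 μg/L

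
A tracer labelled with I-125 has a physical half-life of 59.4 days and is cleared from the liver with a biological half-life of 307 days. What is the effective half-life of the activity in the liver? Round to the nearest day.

50 days

1/t_eff = 1/t_phys + 1/t_biol = 1/59.4 + 1/307 = 0.020092 per day.
t_eff = 59.4 × 307 / (59.4 + 307) ≈ 49.77 days.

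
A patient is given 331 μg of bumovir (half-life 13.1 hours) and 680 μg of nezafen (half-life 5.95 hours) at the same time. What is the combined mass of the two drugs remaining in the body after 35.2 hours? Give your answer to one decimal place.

62.7 μg

bumovir: 331 × (1/2)^(35.2/13.1) = 331 × (1/2)^2.687 ≈ 51.399 μg.
nezafen: 680 × (1/2)^(35.2/5.95) = 680 × (1/2)^5.916 ≈ 11.262 μg.
Total = 51.399 + 11.262 ≈ 62.661 μg.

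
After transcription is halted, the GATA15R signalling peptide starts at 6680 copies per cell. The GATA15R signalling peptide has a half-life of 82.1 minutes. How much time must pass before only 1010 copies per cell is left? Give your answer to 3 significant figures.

224 minutes

Fraction remaining = 1010/6680 ≈ 0.1512.
n = log₂(6680/1010) = ln(6.6139)/ln 2 ≈ 2.7255 half-lives.
t = n × t½ = 2.7255 × 82.1 ≈ 223.76 minutes.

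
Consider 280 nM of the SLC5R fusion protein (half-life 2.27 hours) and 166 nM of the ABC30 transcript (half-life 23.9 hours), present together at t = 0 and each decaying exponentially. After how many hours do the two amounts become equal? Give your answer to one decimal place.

1.9 hours

Set 280·(1/2)^(t/2.27) = 166·(1/2)^(t/23.9).
Taking log₂: log₂(280/166) = t·(1/2.27 − 1/23.9).
log₂(1.6867) = 0.75424; 1/2.27 − 1/23.9 = 0.39869.
t = 0.75424 / 0.39869 ≈ 1.8918 hours.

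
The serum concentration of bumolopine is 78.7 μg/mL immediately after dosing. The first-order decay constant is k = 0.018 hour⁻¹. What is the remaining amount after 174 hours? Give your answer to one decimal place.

3.4 μg/mL

t½ = ln 2 / k = 0.69315 / 0.018 ≈ 38.508 hours.
Number of half-lives: n = 174/38.508 ≈ 4.5185.
Remaining = 78.7 × (1/2)^4.5185 = 78.7 × 0.04363 ≈ 3.4337 μg/mL.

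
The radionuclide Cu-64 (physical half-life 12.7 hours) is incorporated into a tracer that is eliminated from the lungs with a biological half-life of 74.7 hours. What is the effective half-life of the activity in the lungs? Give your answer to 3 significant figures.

1/t_eff = 1/t_phys + 1/t_biol = 1/12.7 + 1/74.7 = 0.092127 per hour.
t_eff = 12.7 × 74.7 / (12.7 + 74.7) ≈ 10.855 hours.

10.9 hours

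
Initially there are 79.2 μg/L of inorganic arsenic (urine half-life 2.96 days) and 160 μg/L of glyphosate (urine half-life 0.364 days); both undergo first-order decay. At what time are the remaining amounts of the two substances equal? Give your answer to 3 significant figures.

Set 79.2·(1/2)^(t/2.96) = 160·(1/2)^(t/0.364).
Taking log₂: log₂(79.2/160) = t·(1/2.96 − 1/0.364).
log₂(0.495) = -1.0145; 1/2.96 − 1/0.364 = -2.4094.
t = -1.0145 / -2.4094 ≈ 0.42106 days.

0.421 days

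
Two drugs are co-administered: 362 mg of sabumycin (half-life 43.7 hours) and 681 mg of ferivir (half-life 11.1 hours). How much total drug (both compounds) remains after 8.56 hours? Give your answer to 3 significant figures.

715 mg

sabumycin: 362 × (1/2)^(8.56/43.7) = 362 × (1/2)^0.19588 ≈ 316.04 mg.
ferivir: 681 × (1/2)^(8.56/11.1) = 681 × (1/2)^0.77117 ≈ 399.03 mg.
Total = 316.04 + 399.03 ≈ 715.07 mg.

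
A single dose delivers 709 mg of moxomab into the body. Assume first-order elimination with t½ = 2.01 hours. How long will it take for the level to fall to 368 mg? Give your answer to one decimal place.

1.9 hours

Fraction remaining = 368/709 ≈ 0.51904.
n = log₂(709/368) = ln(1.9266)/ln 2 ≈ 0.94608 half-lives.
t = n × t½ = 0.94608 × 2.01 ≈ 1.9016 hours.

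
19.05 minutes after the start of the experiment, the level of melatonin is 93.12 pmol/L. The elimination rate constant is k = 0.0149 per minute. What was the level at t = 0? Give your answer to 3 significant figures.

t½ = ln 2 / k = 0.69315 / 0.0149 ≈ 46.52 minutes.
Number of half-lives elapsed: n = 19.05/46.52 ≈ 0.4095.
A₀ = A × 2^n = 93.12 × 2^0.4095 = 93.12 × 1.3282 ≈ 123.68 pmol/L.

124 pmol/L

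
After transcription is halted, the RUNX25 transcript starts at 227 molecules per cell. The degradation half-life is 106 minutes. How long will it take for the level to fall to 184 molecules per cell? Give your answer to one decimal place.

32.1 minutes

Fraction remaining = 184/227 ≈ 0.81057.
n = log₂(227/184) = ln(1.2337)/ln 2 ≈ 0.30299 half-lives.
t = n × t½ = 0.30299 × 106 ≈ 32.117 minutes.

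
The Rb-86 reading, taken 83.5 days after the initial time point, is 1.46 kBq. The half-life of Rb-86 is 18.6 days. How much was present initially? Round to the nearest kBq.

Number of half-lives elapsed: n = 83.5/18.6 ≈ 4.4892.
A₀ = A × 2^n = 1.46 × 2^4.4892 = 1.46 × 22.459 ≈ 32.791 kBq.

33 kBq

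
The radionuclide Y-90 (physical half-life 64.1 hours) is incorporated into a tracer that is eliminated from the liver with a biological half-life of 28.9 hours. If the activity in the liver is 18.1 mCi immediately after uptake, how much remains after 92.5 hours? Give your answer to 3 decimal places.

0.724 mCi

1/t_eff = 1/t_phys + 1/t_biol = 1/64.1 + 1/28.9 = 0.050203 per hour.
t_eff = 64.1 × 28.9 / (64.1 + 28.9) ≈ 19.919 hours.
Remaining = 18.1 × (1/2)^(92.5/19.919) = 18.1 × (1/2)^4.6437 ≈ 0.72405 mCi.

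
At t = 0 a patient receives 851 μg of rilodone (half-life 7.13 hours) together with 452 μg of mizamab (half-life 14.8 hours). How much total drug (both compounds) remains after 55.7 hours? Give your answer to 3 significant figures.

rilodone: 851 × (1/2)^(55.7/7.13) = 851 × (1/2)^7.8121 ≈ 3.7867 μg.
mizamab: 452 × (1/2)^(55.7/14.8) = 452 × (1/2)^3.7635 ≈ 33.282 μg.
Total = 3.7867 + 33.282 ≈ 37.069 μg.

37.1 μg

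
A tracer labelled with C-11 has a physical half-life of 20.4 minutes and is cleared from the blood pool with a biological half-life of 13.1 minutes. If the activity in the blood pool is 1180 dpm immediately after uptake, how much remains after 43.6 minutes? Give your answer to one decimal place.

26.7 dpm

1/t_eff = 1/t_phys + 1/t_biol = 1/20.4 + 1/13.1 = 0.12536 per minute.
t_eff = 20.4 × 13.1 / (20.4 + 13.1) ≈ 7.9773 minutes.
Remaining = 1180 × (1/2)^(43.6/7.9773) = 1180 × (1/2)^5.4655 ≈ 26.706 dpm.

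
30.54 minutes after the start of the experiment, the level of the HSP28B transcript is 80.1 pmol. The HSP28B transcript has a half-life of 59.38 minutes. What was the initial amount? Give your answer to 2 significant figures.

Number of half-lives elapsed: n = 30.54/59.38 ≈ 0.51431.
A₀ = A × 2^n = 80.1 × 2^0.51431 = 80.1 × 1.4283 ≈ 114.41 pmol.

110 pmol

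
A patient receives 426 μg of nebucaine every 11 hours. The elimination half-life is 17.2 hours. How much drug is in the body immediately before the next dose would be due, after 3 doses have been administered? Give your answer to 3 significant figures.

The 3 doses were given 33, 22, 11 hours ago.
Total = 426·(1/2)^(33/17.2) + 426·(1/2)^(22/17.2) + 426·(1/2)^(11/17.2)
      = 112.68 + 175.54 + 273.46 ≈ 561.68 μg.

562 μg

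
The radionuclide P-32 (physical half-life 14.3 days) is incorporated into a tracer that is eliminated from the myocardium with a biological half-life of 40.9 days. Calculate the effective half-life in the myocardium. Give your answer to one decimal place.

1/t_eff = 1/t_phys + 1/t_biol = 1/14.3 + 1/40.9 = 0.09438 per day.
t_eff = 14.3 × 40.9 / (14.3 + 40.9) ≈ 10.595 days.

10.6 days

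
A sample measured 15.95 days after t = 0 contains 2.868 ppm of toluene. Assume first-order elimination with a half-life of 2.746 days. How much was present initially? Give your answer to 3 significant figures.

Number of half-lives elapsed: n = 15.95/2.746 ≈ 5.8084.
A₀ = A × 2^n = 2.868 × 2^5.8084 = 2.868 × 56.042 ≈ 160.73 ppm.

161 ppm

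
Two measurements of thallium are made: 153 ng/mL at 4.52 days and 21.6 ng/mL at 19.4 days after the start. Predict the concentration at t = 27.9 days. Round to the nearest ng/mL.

7 ng/mL

Over Δt = 19.4 − 4.52 = 14.88 days, the level fell by a factor of 153/21.6 ≈ 7.0833.
n = log₂(7.0833) ≈ 2.8244 half-lives, so t½ = 14.88/2.8244 ≈ 5.2683 days.
From t = 19.4 to t = 27.9: 21.6 × (1/2)^((27.9−19.4)/5.2683) ≈ 7.0594 ng/mL.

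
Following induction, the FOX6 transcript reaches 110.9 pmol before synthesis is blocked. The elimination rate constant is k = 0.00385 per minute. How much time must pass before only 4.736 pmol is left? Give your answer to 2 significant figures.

t½ = ln 2 / k = 0.69315 / 0.00385 ≈ 180.04 minutes.
Fraction remaining = 4.736/110.9 ≈ 0.042705.
n = log₂(110.9/4.736) = ln(23.416)/ln 2 ≈ 4.5494 half-lives.
t = n × t½ = 4.5494 × 180.04 ≈ 819.07 minutes.

820 minutes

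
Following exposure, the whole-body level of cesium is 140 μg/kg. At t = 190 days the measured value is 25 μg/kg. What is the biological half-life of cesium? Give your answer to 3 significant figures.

76.4 days

A/A₀ = 25/140 ≈ 0.17857.
n = log₂(5.6) ≈ 2.4854 half-lives elapsed in 190 days.
t½ = 190/2.4854 ≈ 76.446 days.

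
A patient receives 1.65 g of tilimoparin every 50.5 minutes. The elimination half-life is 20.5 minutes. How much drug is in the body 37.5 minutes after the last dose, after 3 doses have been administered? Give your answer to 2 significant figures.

The 3 doses were given 138.5, 88, 37.5 minutes ago.
Total = 1.65·(1/2)^(138.5/20.5) + 1.65·(1/2)^(88/20.5) + 1.65·(1/2)^(37.5/20.5)
      = 0.015265 + 0.084189 + 0.46432 ≈ 0.56378 g.

0.56 g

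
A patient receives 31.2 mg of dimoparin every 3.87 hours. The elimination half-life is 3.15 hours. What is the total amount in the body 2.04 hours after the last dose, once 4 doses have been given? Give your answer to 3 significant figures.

33.6 mg

The 4 doses were given 13.65, 9.78, 5.91, 2.04 hours ago.
Total = 31.2·(1/2)^(13.65/3.15) + 31.2·(1/2)^(9.78/3.15) + 31.2·(1/2)^(5.91/3.15) + 31.2·(1/2)^(2.04/3.15)
      = 1.5477 + 3.6268 + 8.4989 + 19.916 ≈ 33.589 mg.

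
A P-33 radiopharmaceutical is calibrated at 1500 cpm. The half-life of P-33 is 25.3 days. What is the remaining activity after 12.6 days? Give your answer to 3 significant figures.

1060 cpm

Number of half-lives: n = 12.6/25.3 ≈ 0.49802.
Remaining = 1500 × (1/2)^0.49802 = 1500 × 0.70808 ≈ 1062.1 cpm.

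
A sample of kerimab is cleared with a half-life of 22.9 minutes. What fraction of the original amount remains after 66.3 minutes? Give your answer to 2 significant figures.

n = 66.3/22.9 ≈ 2.8952 half-lives.
Fraction remaining = (1/2)^2.8952 ≈ 0.13442.

0.13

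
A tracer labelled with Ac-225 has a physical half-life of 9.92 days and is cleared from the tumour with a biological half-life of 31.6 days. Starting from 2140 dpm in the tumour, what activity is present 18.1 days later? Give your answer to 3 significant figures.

406 dpm

1/t_eff = 1/t_phys + 1/t_biol = 1/9.92 + 1/31.6 = 0.13245 per day.
t_eff = 9.92 × 31.6 / (9.92 + 31.6) ≈ 7.5499 days.
Remaining = 2140 × (1/2)^(18.1/7.5499) = 2140 × (1/2)^2.3974 ≈ 406.19 dpm.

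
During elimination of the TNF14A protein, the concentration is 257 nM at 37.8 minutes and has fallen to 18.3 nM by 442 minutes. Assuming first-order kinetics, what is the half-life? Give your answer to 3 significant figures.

106 minutes

Over Δt = 442 − 37.8 = 404.2 minutes, the level fell by a factor of 257/18.3 ≈ 14.044.
n = log₂(14.044) ≈ 3.8119 half-lives, so t½ = 404.2/3.8119 ≈ 106.04 minutes.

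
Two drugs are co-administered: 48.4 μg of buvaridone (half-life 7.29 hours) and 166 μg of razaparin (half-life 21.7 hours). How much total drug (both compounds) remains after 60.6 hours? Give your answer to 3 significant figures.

buvaridone: 48.4 × (1/2)^(60.6/7.29) = 48.4 × (1/2)^8.3128 ≈ 0.15221 μg.
razaparin: 166 × (1/2)^(60.6/21.7) = 166 × (1/2)^2.7926 ≈ 23.958 μg.
Total = 0.15221 + 23.958 ≈ 24.11 μg.

24.1 μg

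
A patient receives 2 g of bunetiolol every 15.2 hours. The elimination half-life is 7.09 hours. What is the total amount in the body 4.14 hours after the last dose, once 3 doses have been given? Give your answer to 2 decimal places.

1.70 g

The 3 doses were given 34.54, 19.34, 4.14 hours ago.
Total = 2·(1/2)^(34.54/7.09) + 2·(1/2)^(19.34/7.09) + 2·(1/2)^(4.14/7.09)
      = 0.068315 + 0.30192 + 1.3343 ≈ 1.7045 g.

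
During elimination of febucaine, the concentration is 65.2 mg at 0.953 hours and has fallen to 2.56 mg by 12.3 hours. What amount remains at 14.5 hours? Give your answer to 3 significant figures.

Over Δt = 12.3 − 0.953 = 11.347 hours, the level fell by a factor of 65.2/2.56 ≈ 25.469.
n = log₂(25.469) ≈ 4.6707 half-lives, so t½ = 11.347/4.6707 ≈ 2.4294 hours.
From t = 12.3 to t = 14.5: 2.56 × (1/2)^((14.5−12.3)/2.4294) ≈ 1.3666 mg.

1.37 mg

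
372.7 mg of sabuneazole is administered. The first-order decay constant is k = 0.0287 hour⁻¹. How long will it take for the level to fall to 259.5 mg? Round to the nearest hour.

t½ = ln 2 / k = 0.69315 / 0.0287 ≈ 24.151 hours.
Fraction remaining = 259.5/372.7 ≈ 0.69627.
n = log₂(372.7/259.5) = ln(1.4362)/ln 2 ≈ 0.52228 half-lives.
t = n × t½ = 0.52228 × 24.151 ≈ 12.614 hours.

13 hours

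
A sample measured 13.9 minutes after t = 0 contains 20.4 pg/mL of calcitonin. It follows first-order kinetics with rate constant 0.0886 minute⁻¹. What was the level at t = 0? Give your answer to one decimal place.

t½ = ln 2 / k = 0.69315 / 0.0886 ≈ 7.8233 minutes.
Number of half-lives elapsed: n = 13.9/7.8233 ≈ 1.7767.
A₀ = A × 2^n = 20.4 × 2^1.7767 = 20.4 × 3.4265 ≈ 69.901 pg/mL.

69.9 pg/mL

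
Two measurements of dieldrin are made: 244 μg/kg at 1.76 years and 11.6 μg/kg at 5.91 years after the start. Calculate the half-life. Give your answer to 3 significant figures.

Over Δt = 5.91 − 1.76 = 4.15 years, the level fell by a factor of 244/11.6 ≈ 21.034.
n = log₂(21.034) ≈ 4.3947 half-lives, so t½ = 4.15/4.3947 ≈ 0.94432 years.

0.944 years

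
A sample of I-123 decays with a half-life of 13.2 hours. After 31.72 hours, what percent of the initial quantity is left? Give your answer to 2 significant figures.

19%

n = 31.72/13.2 ≈ 2.403 half-lives.
Fraction remaining = (1/2)^2.403 ≈ 0.18907, i.e. 18.907%.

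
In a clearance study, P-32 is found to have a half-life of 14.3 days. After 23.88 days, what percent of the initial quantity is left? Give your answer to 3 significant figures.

n = 23.88/14.3 ≈ 1.6699 half-lives.
Fraction remaining = (1/2)^1.6699 ≈ 0.31427, i.e. 31.427%.

31.4%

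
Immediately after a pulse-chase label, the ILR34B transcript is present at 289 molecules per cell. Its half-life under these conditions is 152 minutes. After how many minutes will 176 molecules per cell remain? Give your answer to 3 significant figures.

Fraction remaining = 176/289 ≈ 0.609.
n = log₂(289/176) = ln(1.642)/ln 2 ≈ 0.71549 half-lives.
t = n × t½ = 0.71549 × 152 ≈ 108.76 minutes.

109 minutes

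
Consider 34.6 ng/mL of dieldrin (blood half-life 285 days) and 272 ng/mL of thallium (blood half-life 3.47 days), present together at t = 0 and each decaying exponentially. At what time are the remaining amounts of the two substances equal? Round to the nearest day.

Set 34.6·(1/2)^(t/285) = 272·(1/2)^(t/3.47).
Taking log₂: log₂(34.6/272) = t·(1/285 − 1/3.47).
log₂(0.12721) = -2.9748; 1/285 − 1/3.47 = -0.28468.
t = -2.9748 / -0.28468 ≈ 10.45 days.

10 days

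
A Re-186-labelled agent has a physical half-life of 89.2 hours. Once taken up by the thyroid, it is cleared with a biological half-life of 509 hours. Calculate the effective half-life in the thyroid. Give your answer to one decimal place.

75.9 hours

1/t_eff = 1/t_phys + 1/t_biol = 1/89.2 + 1/509 = 0.013175 per hour.
t_eff = 89.2 × 509 / (89.2 + 509) ≈ 75.899 hours.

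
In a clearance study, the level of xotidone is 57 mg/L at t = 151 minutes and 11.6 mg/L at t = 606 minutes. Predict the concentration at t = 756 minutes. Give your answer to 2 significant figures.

Over Δt = 606 − 151 = 455 minutes, the level fell by a factor of 57/11.6 ≈ 4.9138.
n = log₂(4.9138) ≈ 2.2968 half-lives, so t½ = 455/2.2968 ≈ 198.1 minutes.
From t = 606 to t = 756: 11.6 × (1/2)^((756−606)/198.1) ≈ 6.8631 mg/L.

6.9 mg/L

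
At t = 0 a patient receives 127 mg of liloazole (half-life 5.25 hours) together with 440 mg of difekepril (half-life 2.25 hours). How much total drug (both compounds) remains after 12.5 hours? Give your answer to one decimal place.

liloazole: 127 × (1/2)^(12.5/5.25) = 127 × (1/2)^2.381 ≈ 24.382 mg.
difekepril: 440 × (1/2)^(12.5/2.25) = 440 × (1/2)^5.5556 ≈ 9.3554 mg.
Total = 24.382 + 9.3554 ≈ 33.737 mg.

33.7 mg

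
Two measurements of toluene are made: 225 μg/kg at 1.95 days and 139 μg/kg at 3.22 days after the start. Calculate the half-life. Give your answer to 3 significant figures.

1.83 days

Over Δt = 3.22 − 1.95 = 1.27 days, the level fell by a factor of 225/139 ≈ 1.6187.
n = log₂(1.6187) ≈ 0.69484 half-lives, so t½ = 1.27/0.69484 ≈ 1.8278 days.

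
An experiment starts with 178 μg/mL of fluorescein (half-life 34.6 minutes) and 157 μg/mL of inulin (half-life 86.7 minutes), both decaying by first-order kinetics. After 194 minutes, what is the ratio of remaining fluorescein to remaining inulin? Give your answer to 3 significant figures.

0.110

fluorescein: 178 × (1/2)^(194/34.6) = 178 × (1/2)^5.6069 ≈ 3.6523 μg/mL.
inulin: 157 × (1/2)^(194/86.7) = 157 × (1/2)^2.2376 ≈ 33.29 μg/mL.
Ratio ≈ 3.6523 / 33.29 ≈ 0.10971.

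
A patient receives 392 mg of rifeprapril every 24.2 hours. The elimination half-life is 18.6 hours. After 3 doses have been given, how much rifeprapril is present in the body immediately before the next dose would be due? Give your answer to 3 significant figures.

250 mg

The 3 doses were given 72.6, 48.4, 24.2 hours ago.
Total = 392·(1/2)^(72.6/18.6) + 392·(1/2)^(48.4/18.6) + 392·(1/2)^(24.2/18.6)
      = 26.2 + 64.56 + 159.08 ≈ 249.84 mg.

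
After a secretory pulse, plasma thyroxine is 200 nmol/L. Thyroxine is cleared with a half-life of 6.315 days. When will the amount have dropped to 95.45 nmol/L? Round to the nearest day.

7 days

Fraction remaining = 95.45/200 ≈ 0.47725.
n = log₂(200/95.45) = ln(2.0953)/ln 2 ≈ 1.0672 half-lives.
t = n × t½ = 1.0672 × 6.315 ≈ 6.7393 days.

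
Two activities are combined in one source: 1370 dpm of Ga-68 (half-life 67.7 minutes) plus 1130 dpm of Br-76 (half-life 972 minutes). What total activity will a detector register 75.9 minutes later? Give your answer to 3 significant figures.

Ga-68: 1370 × (1/2)^(75.9/67.7) = 1370 × (1/2)^1.1211 ≈ 629.84 dpm.
Br-76: 1130 × (1/2)^(75.9/972) = 1130 × (1/2)^0.078086 ≈ 1070.5 dpm.
Total = 629.84 + 1070.5 ≈ 1700.3 dpm.

1700 dpm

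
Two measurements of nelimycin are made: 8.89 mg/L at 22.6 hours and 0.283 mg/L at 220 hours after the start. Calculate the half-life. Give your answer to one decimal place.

Over Δt = 220 − 22.6 = 197.4 hours, the level fell by a factor of 8.89/0.283 ≈ 31.413.
n = log₂(31.413) ≈ 4.9733 half-lives, so t½ = 197.4/4.9733 ≈ 39.692 hours.

39.7 hours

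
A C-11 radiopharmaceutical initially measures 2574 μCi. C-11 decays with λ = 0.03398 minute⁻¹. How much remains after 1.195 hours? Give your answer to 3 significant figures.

t½ = ln 2 / λ = 0.69315 / 0.03398 ≈ 20.399 minutes.
Convert the elapsed time: 1.195 hours = 71.7 minutes.
Number of half-lives: n = 71.7/20.399 ≈ 3.5149.
Remaining = 2574 × (1/2)^3.5149 = 2574 × 0.087478 ≈ 225.17 μCi.

225 μCi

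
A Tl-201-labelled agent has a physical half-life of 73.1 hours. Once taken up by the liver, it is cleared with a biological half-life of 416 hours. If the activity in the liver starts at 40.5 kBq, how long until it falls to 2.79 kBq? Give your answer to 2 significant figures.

1/t_eff = 1/t_phys + 1/t_biol = 1/73.1 + 1/416 = 0.016084 per hour.
t_eff = 73.1 × 416 / (73.1 + 416) ≈ 62.175 hours.
n = log₂(40.5/2.79) ≈ 3.8596; t = 3.8596 × 62.175 ≈ 239.97 hours.

240 hours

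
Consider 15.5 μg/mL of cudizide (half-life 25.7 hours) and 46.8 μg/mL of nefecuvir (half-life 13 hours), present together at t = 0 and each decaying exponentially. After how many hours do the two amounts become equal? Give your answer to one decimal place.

41.9 hours

Set 15.5·(1/2)^(t/25.7) = 46.8·(1/2)^(t/13).
Taking log₂: log₂(15.5/46.8) = t·(1/25.7 − 1/13).
log₂(0.3312) = -1.5942; 1/25.7 − 1/13 = -0.038013.
t = -1.5942 / -0.038013 ≈ 41.94 hours.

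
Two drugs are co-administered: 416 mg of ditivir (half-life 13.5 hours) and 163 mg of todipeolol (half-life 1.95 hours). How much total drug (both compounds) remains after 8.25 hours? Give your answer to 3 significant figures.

ditivir: 416 × (1/2)^(8.25/13.5) = 416 × (1/2)^0.61111 ≈ 272.35 mg.
todipeolol: 163 × (1/2)^(8.25/1.95) = 163 × (1/2)^4.2308 ≈ 8.6816 mg.
Total = 272.35 + 8.6816 ≈ 281.03 mg.

281 mg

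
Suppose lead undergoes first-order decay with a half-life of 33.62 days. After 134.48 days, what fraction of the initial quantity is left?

0.0625

n = 134.48/33.62 ≈ 4 half-lives.
Fraction remaining = (1/2)^4 ≈ 0.0625.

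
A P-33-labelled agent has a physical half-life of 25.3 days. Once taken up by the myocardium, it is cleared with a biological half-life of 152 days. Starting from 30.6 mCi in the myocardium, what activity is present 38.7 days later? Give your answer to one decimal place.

1/t_eff = 1/t_phys + 1/t_biol = 1/25.3 + 1/152 = 0.046105 per day.
t_eff = 25.3 × 152 / (25.3 + 152) ≈ 21.69 days.
Remaining = 30.6 × (1/2)^(38.7/21.69) = 30.6 × (1/2)^1.7842 ≈ 8.884 mCi.

8.9 mCi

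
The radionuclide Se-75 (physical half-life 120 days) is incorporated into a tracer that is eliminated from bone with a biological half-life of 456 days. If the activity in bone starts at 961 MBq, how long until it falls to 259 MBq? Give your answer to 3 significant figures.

180 days

1/t_eff = 1/t_phys + 1/t_biol = 1/120 + 1/456 = 0.010526 per day.
t_eff = 120 × 456 / (120 + 456) ≈ 95 days.
n = log₂(961/259) ≈ 1.8916; t = 1.8916 × 95 ≈ 179.7 days.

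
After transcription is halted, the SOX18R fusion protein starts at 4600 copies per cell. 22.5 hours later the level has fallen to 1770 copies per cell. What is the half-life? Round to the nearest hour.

16 hours

A/A₀ = 1770/4600 ≈ 0.38478.
n = log₂(2.5989) ≈ 1.3779 half-lives elapsed in 22.5 hours.
t½ = 22.5/1.3779 ≈ 16.329 hours.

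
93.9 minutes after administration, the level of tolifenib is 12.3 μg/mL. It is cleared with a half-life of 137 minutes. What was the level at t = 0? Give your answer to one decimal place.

19.8 μg/mL

Number of half-lives elapsed: n = 93.9/137 ≈ 0.6854.
A₀ = A × 2^n = 12.3 × 2^0.6854 = 12.3 × 1.6081 ≈ 19.78 μg/mL.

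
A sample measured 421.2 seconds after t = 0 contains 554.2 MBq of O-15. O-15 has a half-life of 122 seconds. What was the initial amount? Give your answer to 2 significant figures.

6100 MBq

Number of half-lives elapsed: n = 421.2/122 ≈ 3.4525.
A₀ = A × 2^n = 554.2 × 2^3.4525 = 554.2 × 10.947 ≈ 6066.8 MBq.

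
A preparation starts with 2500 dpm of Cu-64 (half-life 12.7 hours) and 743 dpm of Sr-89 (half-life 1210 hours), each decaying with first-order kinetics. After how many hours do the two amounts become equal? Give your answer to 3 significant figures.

Set 2500·(1/2)^(t/12.7) = 743·(1/2)^(t/1210).
Taking log₂: log₂(2500/743) = t·(1/12.7 − 1/1210).
log₂(3.3647) = 1.7505; 1/12.7 − 1/1210 = 0.077914.
t = 1.7505 / 0.077914 ≈ 22.467 hours.

22.5 hours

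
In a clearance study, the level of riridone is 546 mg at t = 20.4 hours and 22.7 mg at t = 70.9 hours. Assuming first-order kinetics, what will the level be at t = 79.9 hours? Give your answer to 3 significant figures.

12.9 mg

Over Δt = 70.9 − 20.4 = 50.5 hours, the level fell by a factor of 546/22.7 ≈ 24.053.
n = log₂(24.053) ≈ 4.5881 half-lives, so t½ = 50.5/4.5881 ≈ 11.007 hours.
From t = 70.9 to t = 79.9: 22.7 × (1/2)^((79.9−70.9)/11.007) ≈ 12.879 mg.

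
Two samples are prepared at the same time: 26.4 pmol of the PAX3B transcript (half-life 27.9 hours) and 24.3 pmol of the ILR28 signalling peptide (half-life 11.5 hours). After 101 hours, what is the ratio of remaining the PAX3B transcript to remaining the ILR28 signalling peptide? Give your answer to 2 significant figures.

39

PAX3B transcript: 26.4 × (1/2)^(101/27.9) = 26.4 × (1/2)^3.6201 ≈ 2.1471 pmol.
ILR28 signalling peptide: 24.3 × (1/2)^(101/11.5) = 24.3 × (1/2)^8.7826 ≈ 0.055179 pmol.
Ratio ≈ 2.1471 / 0.055179 ≈ 38.911.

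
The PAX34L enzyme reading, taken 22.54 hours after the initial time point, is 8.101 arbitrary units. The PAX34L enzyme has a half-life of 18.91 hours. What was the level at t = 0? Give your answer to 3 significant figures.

18.5 arbitrary units

Number of half-lives elapsed: n = 22.54/18.91 ≈ 1.192.
A₀ = A × 2^n = 8.101 × 2^1.192 = 8.101 × 2.2846 ≈ 18.508 arbitrary units.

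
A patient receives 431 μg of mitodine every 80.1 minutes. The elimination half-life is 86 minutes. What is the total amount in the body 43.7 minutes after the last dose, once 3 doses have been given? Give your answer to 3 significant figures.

545 μg

The 3 doses were given 203.9, 123.8, 43.7 minutes ago.
Total = 431·(1/2)^(203.9/86) + 431·(1/2)^(123.8/86) + 431·(1/2)^(43.7/86)
      = 83.321 + 158.9 + 303.05 ≈ 545.27 μg.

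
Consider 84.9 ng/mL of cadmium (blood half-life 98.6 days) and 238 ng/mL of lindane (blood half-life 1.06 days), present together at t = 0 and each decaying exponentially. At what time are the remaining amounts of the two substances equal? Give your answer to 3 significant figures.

Set 84.9·(1/2)^(t/98.6) = 238·(1/2)^(t/1.06).
Taking log₂: log₂(84.9/238) = t·(1/98.6 − 1/1.06).
log₂(0.35672) = -1.4871; 1/98.6 − 1/1.06 = -0.93325.
t = -1.4871 / -0.93325 ≈ 1.5935 days.

1.59 days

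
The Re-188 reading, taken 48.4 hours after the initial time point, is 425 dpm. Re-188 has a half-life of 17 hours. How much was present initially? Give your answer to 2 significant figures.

3100 dpm

Number of half-lives elapsed: n = 48.4/17 ≈ 2.8471.
A₀ = A × 2^n = 425 × 2^2.8471 = 425 × 7.1953 ≈ 3058 dpm.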